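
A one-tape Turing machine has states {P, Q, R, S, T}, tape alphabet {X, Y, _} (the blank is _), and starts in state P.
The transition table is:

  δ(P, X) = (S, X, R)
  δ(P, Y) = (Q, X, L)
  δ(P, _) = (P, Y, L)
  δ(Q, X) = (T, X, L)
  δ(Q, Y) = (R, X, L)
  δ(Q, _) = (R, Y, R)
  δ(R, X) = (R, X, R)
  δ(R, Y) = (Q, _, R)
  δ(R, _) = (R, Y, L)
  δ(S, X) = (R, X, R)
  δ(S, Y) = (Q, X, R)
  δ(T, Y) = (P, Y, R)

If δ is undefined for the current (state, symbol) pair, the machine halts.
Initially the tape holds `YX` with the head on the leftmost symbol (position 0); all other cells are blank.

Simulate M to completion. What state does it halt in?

T

state=P head=0 tape=_[Y]X___   (P,Y)→(Q,X,L)
state=Q head=-1 tape=[_]XX___   (Q,_)→(R,Y,R)
state=R head=0 tape=Y[X]X___   (R,X)→(R,X,R)
state=R head=1 tape=YX[X]___   (R,X)→(R,X,R)
state=R head=2 tape=YXX[_]__   (R,_)→(R,Y,L)
state=R head=1 tape=YX[X]Y__   (R,X)→(R,X,R)
state=R head=2 tape=YXX[Y]__   (R,Y)→(Q,_,R)
state=Q head=3 tape=YXX_[_]_   (Q,_)→(R,Y,R)
state=R head=4 tape=YXX_Y[_]   (R,_)→(R,Y,L)
state=R head=3 tape=YXX_[Y]Y   (R,Y)→(Q,_,R)
state=Q head=4 tape=YXX__[Y]   (Q,Y)→(R,X,L)
state=R head=3 tape=YXX_[_]X   (R,_)→(R,Y,L)
state=R head=2 tape=YXX[_]YX   (R,_)→(R,Y,L)
state=R head=1 tape=YX[X]YYX   (R,X)→(R,X,R)
state=R head=2 tape=YXX[Y]YX   (R,Y)→(Q,_,R)
state=Q head=3 tape=YXX_[Y]X   (Q,Y)→(R,X,L)
state=R head=2 tape=YXX[_]XX   (R,_)→(R,Y,L)
state=R head=1 tape=YX[X]YXX   (R,X)→(R,X,R)
state=R head=2 tape=YXX[Y]XX   (R,Y)→(Q,_,R)
state=Q head=3 tape=YXX_[X]X   (Q,X)→(T,X,L)
state=T head=2 tape=YXX[_]XX
No transition is defined for (T, _); M halts in state T.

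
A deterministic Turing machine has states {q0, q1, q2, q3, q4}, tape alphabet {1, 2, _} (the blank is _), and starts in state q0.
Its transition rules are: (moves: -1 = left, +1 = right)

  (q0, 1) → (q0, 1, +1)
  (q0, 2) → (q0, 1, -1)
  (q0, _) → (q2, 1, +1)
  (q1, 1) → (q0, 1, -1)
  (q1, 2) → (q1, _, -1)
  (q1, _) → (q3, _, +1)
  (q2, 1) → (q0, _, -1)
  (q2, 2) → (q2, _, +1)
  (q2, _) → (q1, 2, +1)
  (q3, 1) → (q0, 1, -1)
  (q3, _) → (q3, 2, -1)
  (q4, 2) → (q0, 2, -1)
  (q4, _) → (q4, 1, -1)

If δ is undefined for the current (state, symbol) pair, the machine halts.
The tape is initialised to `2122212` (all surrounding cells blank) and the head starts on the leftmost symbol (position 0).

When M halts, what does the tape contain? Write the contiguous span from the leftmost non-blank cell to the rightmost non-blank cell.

111_11222

q0 | _[2]122212_   read 2 → write 1, move -1, go to q0
q0 | [_]1122212_   read _ → write 1, move +1, go to q2
q2 | 1[1]122212_   read 1 → write _, move -1, go to q0
q0 | [1]_122212_   read 1 → write 1, move +1, go to q0
q0 | 1[_]122212_   read _ → write 1, move +1, go to q2
q2 | 11[1]22212_   read 1 → write _, move -1, go to q0
q0 | 1[1]_22212_   read 1 → write 1, move +1, go to q0
q0 | 11[_]22212_   read _ → write 1, move +1, go to q2
q2 | 111[2]2212_   read 2 → write _, move +1, go to q2
q2 | 111_[2]212_   read 2 → write _, move +1, go to q2
q2 | 111__[2]12_   read 2 → write _, move +1, go to q2
q2 | 111___[1]2_   read 1 → write _, move -1, go to q0
q0 | 111__[_]_2_   read _ → write 1, move +1, go to q2
q2 | 111__1[_]2_   read _ → write 2, move +1, go to q1
q1 | 111__12[2]_   read 2 → write _, move -1, go to q1
q1 | 111__1[2]__   read 2 → write _, move -1, go to q1
q1 | 111__[1]___   read 1 → write 1, move -1, go to q0
q0 | 111_[_]1___   read _ → write 1, move +1, go to q2
q2 | 111_1[1]___   read 1 → write _, move -1, go to q0
q0 | 111_[1]____   read 1 → write 1, move +1, go to q0
q0 | 111_1[_]___   read _ → write 1, move +1, go to q2
q2 | 111_11[_]__   read _ → write 2, move +1, go to q1
q1 | 111_112[_]_   read _ → write _, move +1, go to q3
q3 | 111_112_[_]   read _ → write 2, move -1, go to q3
q3 | 111_112[_]2   read _ → write 2, move -1, go to q3
q3 | 111_11[2]22
The non-blank tape span at halt is 111_11222.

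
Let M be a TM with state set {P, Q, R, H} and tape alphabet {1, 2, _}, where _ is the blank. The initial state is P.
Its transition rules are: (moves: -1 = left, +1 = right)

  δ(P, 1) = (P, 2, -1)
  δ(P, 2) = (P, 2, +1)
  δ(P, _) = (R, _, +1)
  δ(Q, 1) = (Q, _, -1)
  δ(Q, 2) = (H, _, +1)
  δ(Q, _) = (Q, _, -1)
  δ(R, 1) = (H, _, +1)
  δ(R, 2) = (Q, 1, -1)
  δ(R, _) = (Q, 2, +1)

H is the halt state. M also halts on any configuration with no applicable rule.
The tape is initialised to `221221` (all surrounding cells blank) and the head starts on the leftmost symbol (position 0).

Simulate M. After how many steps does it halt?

14

state=P head=0 tape=[2]21221___   (P,2)→(P,2,+1)
state=P head=1 tape=2[2]1221___   (P,2)→(P,2,+1)
state=P head=2 tape=22[1]221___   (P,1)→(P,2,-1)
state=P head=1 tape=2[2]2221___   (P,2)→(P,2,+1)
state=P head=2 tape=22[2]221___   (P,2)→(P,2,+1)
state=P head=3 tape=222[2]21___   (P,2)→(P,2,+1)
state=P head=4 tape=2222[2]1___   (P,2)→(P,2,+1)
state=P head=5 tape=22222[1]___   (P,1)→(P,2,-1)
state=P head=4 tape=2222[2]2___   (P,2)→(P,2,+1)
state=P head=5 tape=22222[2]___   (P,2)→(P,2,+1)
state=P head=6 tape=222222[_]__   (P,_)→(R,_,+1)
state=R head=7 tape=222222_[_]_   (R,_)→(Q,2,+1)
state=Q head=8 tape=222222_2[_]   (Q,_)→(Q,_,-1)
state=Q head=7 tape=222222_[2]_   (Q,2)→(H,_,+1)
state=H head=8 tape=222222__[_]
M halts after 14 transitions.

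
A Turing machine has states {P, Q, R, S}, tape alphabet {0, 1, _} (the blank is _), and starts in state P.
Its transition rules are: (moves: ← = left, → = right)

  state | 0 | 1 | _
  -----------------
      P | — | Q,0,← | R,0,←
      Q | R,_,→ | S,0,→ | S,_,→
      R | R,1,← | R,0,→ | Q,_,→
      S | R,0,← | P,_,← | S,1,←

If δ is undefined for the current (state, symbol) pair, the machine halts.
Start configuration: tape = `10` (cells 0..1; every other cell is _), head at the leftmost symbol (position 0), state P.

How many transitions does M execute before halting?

P | _[1]0_______   read 1 → write 0, move ←, go to Q
Q | [_]00_______   read _ → write _, move →, go to S
S | _[0]0_______   read 0 → write 0, move ←, go to R
R | [_]00_______   read _ → write _, move →, go to Q
Q | _[0]0_______   read 0 → write _, move →, go to R
R | __[0]_______   read 0 → write 1, move ←, go to R
R | _[_]1_______   read _ → write _, move →, go to Q
Q | __[1]_______   read 1 → write 0, move →, go to S
S | __0[_]______   read _ → write 1, move ←, go to S
S | __[0]1______   read 0 → write 0, move ←, go to R
R | _[_]01______   read _ → write _, move →, go to Q
Q | __[0]1______   read 0 → write _, move →, go to R
R | ___[1]______   read 1 → write 0, move →, go to R
R | ___0[_]_____   read _ → write _, move →, go to Q
Q | ___0_[_]____   read _ → write _, move →, go to S
S | ___0__[_]___   read _ → write 1, move ←, go to S
S | ___0_[_]1___   read _ → write 1, move ←, go to S
S | ___0[_]11___   read _ → write 1, move ←, go to S
S | ___[0]111___   read 0 → write 0, move ←, go to R
R | __[_]0111___   read _ → write _, move →, go to Q
Q | ___[0]111___   read 0 → write _, move →, go to R
R | ____[1]11___   read 1 → write 0, move →, go to R
R | ____0[1]1___   read 1 → write 0, move →, go to R
R | ____00[1]___   read 1 → write 0, move →, go to R
R | ____000[_]__   read _ → write _, move →, go to Q
Q | ____000_[_]_   read _ → write _, move →, go to S
S | ____000__[_]   read _ → write 1, move ←, go to S
S | ____000_[_]1   read _ → write 1, move ←, go to S
S | ____000[_]11   read _ → write 1, move ←, go to S
S | ____00[0]111   read 0 → write 0, move ←, go to R
R | ____0[0]0111   read 0 → write 1, move ←, go to R
R | ____[0]10111   read 0 → write 1, move ←, go to R
R | ___[_]110111   read _ → write _, move →, go to Q
Q | ____[1]10111   read 1 → write 0, move →, go to S
S | ____0[1]0111   read 1 → write _, move ←, go to P
P | ____[0]_0111
M halts after 35 transitions.

35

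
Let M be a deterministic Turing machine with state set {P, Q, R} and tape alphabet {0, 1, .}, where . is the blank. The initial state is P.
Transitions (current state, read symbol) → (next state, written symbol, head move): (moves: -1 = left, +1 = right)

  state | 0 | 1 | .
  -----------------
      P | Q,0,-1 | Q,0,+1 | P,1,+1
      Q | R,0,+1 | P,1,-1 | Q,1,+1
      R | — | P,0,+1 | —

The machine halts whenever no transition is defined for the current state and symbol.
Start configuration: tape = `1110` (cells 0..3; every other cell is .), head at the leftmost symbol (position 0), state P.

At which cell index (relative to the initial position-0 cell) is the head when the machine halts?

4

P | .[1]110.   read 1 → write 0, move +1, go to Q
Q | .0[1]10.   read 1 → write 1, move -1, go to P
P | .[0]110.   read 0 → write 0, move -1, go to Q
Q | [.]0110.   read . → write 1, move +1, go to Q
Q | 1[0]110.   read 0 → write 0, move +1, go to R
R | 10[1]10.   read 1 → write 0, move +1, go to P
P | 100[1]0.   read 1 → write 0, move +1, go to Q
Q | 1000[0].   read 0 → write 0, move +1, go to R
R | 10000[.]
At halt the head is at cell 4.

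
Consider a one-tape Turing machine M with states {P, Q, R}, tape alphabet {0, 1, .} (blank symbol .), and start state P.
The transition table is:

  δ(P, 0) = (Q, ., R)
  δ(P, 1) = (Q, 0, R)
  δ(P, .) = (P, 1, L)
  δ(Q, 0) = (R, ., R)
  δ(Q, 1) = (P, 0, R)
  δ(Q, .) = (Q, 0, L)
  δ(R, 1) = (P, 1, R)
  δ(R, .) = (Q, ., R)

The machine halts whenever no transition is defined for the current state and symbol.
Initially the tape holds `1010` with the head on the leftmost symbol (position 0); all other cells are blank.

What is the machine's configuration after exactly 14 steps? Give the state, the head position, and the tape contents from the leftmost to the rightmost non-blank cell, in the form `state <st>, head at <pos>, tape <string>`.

state Q, head at 2, tape 0.00000

P | [1]010...   read 1 → write 0, move R, go to Q
Q | 0[0]10...   read 0 → write ., move R, go to R
R | 0.[1]0...   read 1 → write 1, move R, go to P
P | 0.1[0]...   read 0 → write ., move R, go to Q
Q | 0.1.[.]..   read . → write 0, move L, go to Q
Q | 0.1[.]0..   read . → write 0, move L, go to Q
Q | 0.[1]00..   read 1 → write 0, move R, go to P
P | 0.0[0]0..   read 0 → write ., move R, go to Q
Q | 0.0.[0]..   read 0 → write ., move R, go to R
R | 0.0..[.].   read . → write ., move R, go to Q
Q | 0.0...[.]   read . → write 0, move L, go to Q
Q | 0.0..[.]0   read . → write 0, move L, go to Q
Q | 0.0.[.]00   read . → write 0, move L, go to Q
Q | 0.0[.]000   read . → write 0, move L, go to Q
Q | 0.[0]0000
After 14 steps: state Q, head at 2, tape 0.00000.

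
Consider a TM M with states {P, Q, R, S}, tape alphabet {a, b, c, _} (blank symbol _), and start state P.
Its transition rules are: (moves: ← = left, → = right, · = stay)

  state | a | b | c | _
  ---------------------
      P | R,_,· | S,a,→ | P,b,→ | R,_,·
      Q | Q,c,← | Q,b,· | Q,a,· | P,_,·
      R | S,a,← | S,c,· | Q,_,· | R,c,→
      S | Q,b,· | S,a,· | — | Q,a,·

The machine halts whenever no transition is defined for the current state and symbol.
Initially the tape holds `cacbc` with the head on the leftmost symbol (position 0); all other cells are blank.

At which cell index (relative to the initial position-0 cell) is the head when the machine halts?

3

P | [c]acbc   read c → write b, move →, go to P
P | b[a]cbc   read a → write _, move ·, go to R
R | b[_]cbc   read _ → write c, move →, go to R
R | bc[c]bc   read c → write _, move ·, go to Q
Q | bc[_]bc   read _ → write _, move ·, go to P
P | bc[_]bc   read _ → write _, move ·, go to R
R | bc[_]bc   read _ → write c, move →, go to R
R | bcc[b]c   read b → write c, move ·, go to S
S | bcc[c]c
At halt the head is at cell 3.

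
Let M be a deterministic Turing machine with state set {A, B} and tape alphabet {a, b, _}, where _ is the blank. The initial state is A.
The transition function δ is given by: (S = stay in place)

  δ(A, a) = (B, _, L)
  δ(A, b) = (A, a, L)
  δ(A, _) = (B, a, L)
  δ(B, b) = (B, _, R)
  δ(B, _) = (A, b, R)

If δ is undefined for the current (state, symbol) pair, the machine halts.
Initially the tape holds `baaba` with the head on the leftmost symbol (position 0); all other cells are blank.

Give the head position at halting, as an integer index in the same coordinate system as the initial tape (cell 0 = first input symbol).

5

state=A head=0 tape=__[b]aaba_   (A,b)→(A,a,L)
state=A head=-1 tape=_[_]aaaba_   (A,_)→(B,a,L)
state=B head=-2 tape=[_]aaaaba_   (B,_)→(A,b,R)
state=A head=-1 tape=b[a]aaaba_   (A,a)→(B,_,L)
state=B head=-2 tape=[b]_aaaba_   (B,b)→(B,_,R)
state=B head=-1 tape=_[_]aaaba_   (B,_)→(A,b,R)
state=A head=0 tape=_b[a]aaba_   (A,a)→(B,_,L)
state=B head=-1 tape=_[b]_aaba_   (B,b)→(B,_,R)
state=B head=0 tape=__[_]aaba_   (B,_)→(A,b,R)
state=A head=1 tape=__b[a]aba_   (A,a)→(B,_,L)
state=B head=0 tape=__[b]_aba_   (B,b)→(B,_,R)
state=B head=1 tape=___[_]aba_   (B,_)→(A,b,R)
state=A head=2 tape=___b[a]ba_   (A,a)→(B,_,L)
state=B head=1 tape=___[b]_ba_   (B,b)→(B,_,R)
state=B head=2 tape=____[_]ba_   (B,_)→(A,b,R)
state=A head=3 tape=____b[b]a_   (A,b)→(A,a,L)
state=A head=2 tape=____[b]aa_   (A,b)→(A,a,L)
state=A head=1 tape=___[_]aaa_   (A,_)→(B,a,L)
state=B head=0 tape=__[_]aaaa_   (B,_)→(A,b,R)
state=A head=1 tape=__b[a]aaa_   (A,a)→(B,_,L)
state=B head=0 tape=__[b]_aaa_   (B,b)→(B,_,R)
state=B head=1 tape=___[_]aaa_   (B,_)→(A,b,R)
state=A head=2 tape=___b[a]aa_   (A,a)→(B,_,L)
state=B head=1 tape=___[b]_aa_   (B,b)→(B,_,R)
state=B head=2 tape=____[_]aa_   (B,_)→(A,b,R)
state=A head=3 tape=____b[a]a_   (A,a)→(B,_,L)
state=B head=2 tape=____[b]_a_   (B,b)→(B,_,R)
state=B head=3 tape=_____[_]a_   (B,_)→(A,b,R)
state=A head=4 tape=_____b[a]_   (A,a)→(B,_,L)
state=B head=3 tape=_____[b]__   (B,b)→(B,_,R)
state=B head=4 tape=______[_]_   (B,_)→(A,b,R)
state=A head=5 tape=______b[_]   (A,_)→(B,a,L)
state=B head=4 tape=______[b]a   (B,b)→(B,_,R)
state=B head=5 tape=_______[a]
At halt the head is at cell 5.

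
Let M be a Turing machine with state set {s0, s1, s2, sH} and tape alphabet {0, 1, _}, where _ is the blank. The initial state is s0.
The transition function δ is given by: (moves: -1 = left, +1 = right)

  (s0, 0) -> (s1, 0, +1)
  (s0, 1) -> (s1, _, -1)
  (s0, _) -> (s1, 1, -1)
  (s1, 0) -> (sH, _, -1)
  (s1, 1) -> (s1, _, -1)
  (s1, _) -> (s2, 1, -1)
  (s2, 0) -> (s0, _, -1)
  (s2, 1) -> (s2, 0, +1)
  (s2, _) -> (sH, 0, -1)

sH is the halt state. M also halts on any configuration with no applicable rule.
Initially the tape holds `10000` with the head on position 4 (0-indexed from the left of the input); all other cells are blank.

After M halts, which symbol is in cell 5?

s0 | ___1000[0]_   read 0 → write 0, move +1, go to s1
s1 | ___10000[_]   read _ → write 1, move -1, go to s2
s2 | ___1000[0]1   read 0 → write _, move -1, go to s0
s0 | ___100[0]_1   read 0 → write 0, move +1, go to s1
s1 | ___1000[_]1   read _ → write 1, move -1, go to s2
s2 | ___100[0]11   read 0 → write _, move -1, go to s0
s0 | ___10[0]_11   read 0 → write 0, move +1, go to s1
s1 | ___100[_]11   read _ → write 1, move -1, go to s2
s2 | ___10[0]111   read 0 → write _, move -1, go to s0
s0 | ___1[0]_111   read 0 → write 0, move +1, go to s1
s1 | ___10[_]111   read _ → write 1, move -1, go to s2
s2 | ___1[0]1111   read 0 → write _, move -1, go to s0
s0 | ___[1]_1111   read 1 → write _, move -1, go to s1
s1 | __[_]__1111   read _ → write 1, move -1, go to s2
s2 | _[_]1__1111   read _ → write 0, move -1, go to sH
sH | [_]01__1111
Cell 5 holds 1 when M halts.

1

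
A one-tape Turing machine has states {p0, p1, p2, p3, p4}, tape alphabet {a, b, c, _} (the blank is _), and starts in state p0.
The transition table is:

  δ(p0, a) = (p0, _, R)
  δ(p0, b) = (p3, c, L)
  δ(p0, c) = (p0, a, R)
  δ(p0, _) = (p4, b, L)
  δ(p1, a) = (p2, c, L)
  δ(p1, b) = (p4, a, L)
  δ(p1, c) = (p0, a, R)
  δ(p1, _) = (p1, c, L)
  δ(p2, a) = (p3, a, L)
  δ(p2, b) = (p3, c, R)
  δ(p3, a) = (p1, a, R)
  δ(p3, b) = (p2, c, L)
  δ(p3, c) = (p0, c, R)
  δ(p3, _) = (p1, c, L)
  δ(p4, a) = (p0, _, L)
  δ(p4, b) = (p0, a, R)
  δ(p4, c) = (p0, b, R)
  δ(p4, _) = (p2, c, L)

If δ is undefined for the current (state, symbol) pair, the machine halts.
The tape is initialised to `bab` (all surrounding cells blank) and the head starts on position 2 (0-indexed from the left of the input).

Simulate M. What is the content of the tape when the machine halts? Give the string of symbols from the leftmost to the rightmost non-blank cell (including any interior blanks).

p0 | ba[b]__   read b → write c, move L, go to p3
p3 | b[a]c__   read a → write a, move R, go to p1
p1 | ba[c]__   read c → write a, move R, go to p0
p0 | baa[_]_   read _ → write b, move L, go to p4
p4 | ba[a]b_   read a → write _, move L, go to p0
p0 | b[a]_b_   read a → write _, move R, go to p0
p0 | b_[_]b_   read _ → write b, move L, go to p4
p4 | b[_]bb_   read _ → write c, move L, go to p2
p2 | [b]cbb_   read b → write c, move R, go to p3
p3 | c[c]bb_   read c → write c, move R, go to p0
p0 | cc[b]b_   read b → write c, move L, go to p3
p3 | c[c]cb_   read c → write c, move R, go to p0
p0 | cc[c]b_   read c → write a, move R, go to p0
p0 | cca[b]_   read b → write c, move L, go to p3
p3 | cc[a]c_   read a → write a, move R, go to p1
p1 | cca[c]_   read c → write a, move R, go to p0
p0 | ccaa[_]   read _ → write b, move L, go to p4
p4 | cca[a]b   read a → write _, move L, go to p0
p0 | cc[a]_b   read a → write _, move R, go to p0
p0 | cc_[_]b   read _ → write b, move L, go to p4
p4 | cc[_]bb   read _ → write c, move L, go to p2
p2 | c[c]cbb
The non-blank tape span at halt is cccbb.

cccbb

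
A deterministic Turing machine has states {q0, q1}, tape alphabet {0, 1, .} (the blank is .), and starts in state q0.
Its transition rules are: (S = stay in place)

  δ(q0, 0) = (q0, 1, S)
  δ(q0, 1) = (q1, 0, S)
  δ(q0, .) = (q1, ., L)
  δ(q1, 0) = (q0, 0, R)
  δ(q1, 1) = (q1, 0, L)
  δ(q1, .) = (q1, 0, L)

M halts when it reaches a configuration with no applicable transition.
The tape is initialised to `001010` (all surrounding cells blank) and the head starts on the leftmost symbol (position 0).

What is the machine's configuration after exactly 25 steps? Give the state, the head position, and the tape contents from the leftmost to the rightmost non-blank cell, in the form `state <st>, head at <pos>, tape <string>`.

state=q0 head=0 tape=[0]01010.   (q0,0)→(q0,1,S)
state=q0 head=0 tape=[1]01010.   (q0,1)→(q1,0,S)
state=q1 head=0 tape=[0]01010.   (q1,0)→(q0,0,R)
state=q0 head=1 tape=0[0]1010.   (q0,0)→(q0,1,S)
state=q0 head=1 tape=0[1]1010.   (q0,1)→(q1,0,S)
state=q1 head=1 tape=0[0]1010.   (q1,0)→(q0,0,R)
state=q0 head=2 tape=00[1]010.   (q0,1)→(q1,0,S)
state=q1 head=2 tape=00[0]010.   (q1,0)→(q0,0,R)
state=q0 head=3 tape=000[0]10.   (q0,0)→(q0,1,S)
state=q0 head=3 tape=000[1]10.   (q0,1)→(q1,0,S)
state=q1 head=3 tape=000[0]10.   (q1,0)→(q0,0,R)
state=q0 head=4 tape=0000[1]0.   (q0,1)→(q1,0,S)
state=q1 head=4 tape=0000[0]0.   (q1,0)→(q0,0,R)
state=q0 head=5 tape=00000[0].   (q0,0)→(q0,1,S)
state=q0 head=5 tape=00000[1].   (q0,1)→(q1,0,S)
state=q1 head=5 tape=00000[0].   (q1,0)→(q0,0,R)
state=q0 head=6 tape=000000[.]   (q0,.)→(q1,.,L)
state=q1 head=5 tape=00000[0].   (q1,0)→(q0,0,R)
state=q0 head=6 tape=000000[.]   (q0,.)→(q1,.,L)
state=q1 head=5 tape=00000[0].   (q1,0)→(q0,0,R)
state=q0 head=6 tape=000000[.]   (q0,.)→(q1,.,L)
state=q1 head=5 tape=00000[0].   (q1,0)→(q0,0,R)
state=q0 head=6 tape=000000[.]   (q0,.)→(q1,.,L)
state=q1 head=5 tape=00000[0].   (q1,0)→(q0,0,R)
state=q0 head=6 tape=000000[.]   (q0,.)→(q1,.,L)
state=q1 head=5 tape=00000[0].
After 25 steps: state q1, head at 5, tape 000000.

state q1, head at 5, tape 000000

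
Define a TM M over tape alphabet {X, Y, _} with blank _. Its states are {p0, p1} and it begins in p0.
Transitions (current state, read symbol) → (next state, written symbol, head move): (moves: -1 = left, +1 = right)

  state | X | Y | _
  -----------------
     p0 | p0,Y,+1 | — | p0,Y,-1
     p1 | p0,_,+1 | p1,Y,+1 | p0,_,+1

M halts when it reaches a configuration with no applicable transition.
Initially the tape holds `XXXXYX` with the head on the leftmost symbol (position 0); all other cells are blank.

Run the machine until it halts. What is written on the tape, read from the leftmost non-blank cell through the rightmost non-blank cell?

state=p0 head=0 tape=[X]XXXYX   (p0,X)→(p0,Y,+1)
state=p0 head=1 tape=Y[X]XXYX   (p0,X)→(p0,Y,+1)
state=p0 head=2 tape=YY[X]XYX   (p0,X)→(p0,Y,+1)
state=p0 head=3 tape=YYY[X]YX   (p0,X)→(p0,Y,+1)
state=p0 head=4 tape=YYYY[Y]X
The non-blank tape span at halt is YYYYYX.

YYYYYX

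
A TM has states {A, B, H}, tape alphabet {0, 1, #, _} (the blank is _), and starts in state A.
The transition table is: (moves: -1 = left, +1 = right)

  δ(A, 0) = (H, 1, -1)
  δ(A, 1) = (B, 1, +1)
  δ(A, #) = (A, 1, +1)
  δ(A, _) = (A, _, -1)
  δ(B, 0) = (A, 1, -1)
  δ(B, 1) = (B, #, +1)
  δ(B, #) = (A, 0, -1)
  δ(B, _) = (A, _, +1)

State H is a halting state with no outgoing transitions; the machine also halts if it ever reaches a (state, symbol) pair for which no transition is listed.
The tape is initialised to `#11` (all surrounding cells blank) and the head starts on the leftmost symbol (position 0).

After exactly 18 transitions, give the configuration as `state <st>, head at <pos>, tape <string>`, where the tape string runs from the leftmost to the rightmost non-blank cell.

state A, head at 4, tape 111

A | [#]11__   read # → write 1, move +1, go to A
A | 1[1]1__   read 1 → write 1, move +1, go to B
B | 11[1]__   read 1 → write #, move +1, go to B
B | 11#[_]_   read _ → write _, move +1, go to A
A | 11#_[_]   read _ → write _, move -1, go to A
A | 11#[_]_   read _ → write _, move -1, go to A
A | 11[#]__   read # → write 1, move +1, go to A
A | 111[_]_   read _ → write _, move -1, go to A
A | 11[1]__   read 1 → write 1, move +1, go to B
B | 111[_]_   read _ → write _, move +1, go to A
A | 111_[_]   read _ → write _, move -1, go to A
A | 111[_]_   read _ → write _, move -1, go to A
A | 11[1]__   read 1 → write 1, move +1, go to B
B | 111[_]_   read _ → write _, move +1, go to A
A | 111_[_]   read _ → write _, move -1, go to A
A | 111[_]_   read _ → write _, move -1, go to A
A | 11[1]__   read 1 → write 1, move +1, go to B
B | 111[_]_   read _ → write _, move +1, go to A
A | 111_[_]
After 18 steps: state A, head at 4, tape 111.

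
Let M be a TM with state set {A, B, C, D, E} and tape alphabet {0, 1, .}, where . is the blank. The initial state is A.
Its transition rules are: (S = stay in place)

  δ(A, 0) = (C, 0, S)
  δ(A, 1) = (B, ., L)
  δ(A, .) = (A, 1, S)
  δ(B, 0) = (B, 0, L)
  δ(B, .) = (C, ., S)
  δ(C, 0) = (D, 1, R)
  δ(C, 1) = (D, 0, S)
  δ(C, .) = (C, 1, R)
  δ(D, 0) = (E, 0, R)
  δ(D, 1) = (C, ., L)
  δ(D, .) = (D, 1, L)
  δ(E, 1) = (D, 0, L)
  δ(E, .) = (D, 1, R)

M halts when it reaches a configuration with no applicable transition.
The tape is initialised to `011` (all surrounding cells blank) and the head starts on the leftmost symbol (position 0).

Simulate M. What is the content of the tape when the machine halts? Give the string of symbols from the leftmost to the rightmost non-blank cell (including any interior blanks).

11001

state=A head=0 tape=.[0]11.   (A,0)→(C,0,S)
state=C head=0 tape=.[0]11.   (C,0)→(D,1,R)
state=D head=1 tape=.1[1]1.   (D,1)→(C,.,L)
state=C head=0 tape=.[1].1.   (C,1)→(D,0,S)
state=D head=0 tape=.[0].1.   (D,0)→(E,0,R)
state=E head=1 tape=.0[.]1.   (E,.)→(D,1,R)
state=D head=2 tape=.01[1].   (D,1)→(C,.,L)
state=C head=1 tape=.0[1]..   (C,1)→(D,0,S)
state=D head=1 tape=.0[0]..   (D,0)→(E,0,R)
state=E head=2 tape=.00[.].   (E,.)→(D,1,R)
state=D head=3 tape=.001[.]   (D,.)→(D,1,L)
state=D head=2 tape=.00[1]1   (D,1)→(C,.,L)
state=C head=1 tape=.0[0].1   (C,0)→(D,1,R)
state=D head=2 tape=.01[.]1   (D,.)→(D,1,L)
state=D head=1 tape=.0[1]11   (D,1)→(C,.,L)
state=C head=0 tape=.[0].11   (C,0)→(D,1,R)
state=D head=1 tape=.1[.]11   (D,.)→(D,1,L)
state=D head=0 tape=.[1]111   (D,1)→(C,.,L)
state=C head=-1 tape=[.].111   (C,.)→(C,1,R)
state=C head=0 tape=1[.]111   (C,.)→(C,1,R)
state=C head=1 tape=11[1]11   (C,1)→(D,0,S)
state=D head=1 tape=11[0]11   (D,0)→(E,0,R)
state=E head=2 tape=110[1]1   (E,1)→(D,0,L)
state=D head=1 tape=11[0]01   (D,0)→(E,0,R)
state=E head=2 tape=110[0]1
The non-blank tape span at halt is 11001.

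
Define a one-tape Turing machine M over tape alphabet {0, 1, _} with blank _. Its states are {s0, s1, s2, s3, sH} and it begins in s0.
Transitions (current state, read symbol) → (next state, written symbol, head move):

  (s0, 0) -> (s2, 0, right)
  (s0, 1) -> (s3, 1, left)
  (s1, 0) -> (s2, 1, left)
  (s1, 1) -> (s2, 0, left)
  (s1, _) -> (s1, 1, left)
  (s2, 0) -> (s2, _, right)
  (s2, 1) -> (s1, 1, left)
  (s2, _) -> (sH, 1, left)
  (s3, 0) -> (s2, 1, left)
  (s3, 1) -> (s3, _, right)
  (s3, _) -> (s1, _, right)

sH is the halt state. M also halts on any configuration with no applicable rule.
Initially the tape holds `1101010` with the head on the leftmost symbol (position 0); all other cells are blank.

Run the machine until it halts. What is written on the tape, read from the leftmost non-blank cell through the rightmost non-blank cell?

10101010

s0 | __[1]101010   read 1 → write 1, move left, go to s3
s3 | _[_]1101010   read _ → write _, move right, go to s1
s1 | __[1]101010   read 1 → write 0, move left, go to s2
s2 | _[_]0101010   read _ → write 1, move left, go to sH
sH | [_]10101010
The non-blank tape span at halt is 10101010.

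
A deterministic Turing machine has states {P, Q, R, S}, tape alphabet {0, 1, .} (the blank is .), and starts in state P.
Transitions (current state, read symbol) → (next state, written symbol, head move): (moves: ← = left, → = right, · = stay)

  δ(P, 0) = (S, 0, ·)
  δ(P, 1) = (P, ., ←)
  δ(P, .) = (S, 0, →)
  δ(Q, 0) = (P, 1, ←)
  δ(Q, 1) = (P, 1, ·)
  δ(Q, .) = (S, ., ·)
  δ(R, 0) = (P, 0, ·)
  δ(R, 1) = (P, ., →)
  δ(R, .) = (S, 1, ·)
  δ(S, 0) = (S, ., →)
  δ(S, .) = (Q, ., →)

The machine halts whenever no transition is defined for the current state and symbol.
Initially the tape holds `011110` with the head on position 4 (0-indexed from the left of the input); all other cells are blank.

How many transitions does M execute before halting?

15

state=P head=4 tape=0111[1]0   (P,1)→(P,.,←)
state=P head=3 tape=011[1].0   (P,1)→(P,.,←)
state=P head=2 tape=01[1]..0   (P,1)→(P,.,←)
state=P head=1 tape=0[1]...0   (P,1)→(P,.,←)
state=P head=0 tape=[0]....0   (P,0)→(S,0,·)
state=S head=0 tape=[0]....0   (S,0)→(S,.,→)
state=S head=1 tape=.[.]...0   (S,.)→(Q,.,→)
state=Q head=2 tape=..[.]..0   (Q,.)→(S,.,·)
state=S head=2 tape=..[.]..0   (S,.)→(Q,.,→)
state=Q head=3 tape=...[.].0   (Q,.)→(S,.,·)
state=S head=3 tape=...[.].0   (S,.)→(Q,.,→)
state=Q head=4 tape=....[.]0   (Q,.)→(S,.,·)
state=S head=4 tape=....[.]0   (S,.)→(Q,.,→)
state=Q head=5 tape=.....[0]   (Q,0)→(P,1,←)
state=P head=4 tape=....[.]1   (P,.)→(S,0,→)
state=S head=5 tape=....0[1]
M halts after 15 transitions.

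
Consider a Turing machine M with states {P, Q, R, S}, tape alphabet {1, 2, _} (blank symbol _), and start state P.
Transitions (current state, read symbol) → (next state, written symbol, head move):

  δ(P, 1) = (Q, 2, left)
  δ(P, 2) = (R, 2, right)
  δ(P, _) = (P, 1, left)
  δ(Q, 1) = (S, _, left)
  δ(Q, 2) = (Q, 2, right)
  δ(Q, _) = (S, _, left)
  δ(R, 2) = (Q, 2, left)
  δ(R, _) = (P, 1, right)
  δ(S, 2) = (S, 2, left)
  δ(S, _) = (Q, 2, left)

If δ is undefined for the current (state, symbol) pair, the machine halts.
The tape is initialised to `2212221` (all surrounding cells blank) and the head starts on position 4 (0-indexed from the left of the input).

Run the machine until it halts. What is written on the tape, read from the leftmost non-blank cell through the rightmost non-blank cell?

P | 2212[2]21   read 2 → write 2, move right, go to R
R | 22122[2]1   read 2 → write 2, move left, go to Q
Q | 2212[2]21   read 2 → write 2, move right, go to Q
Q | 22122[2]1   read 2 → write 2, move right, go to Q
Q | 221222[1]   read 1 → write _, move left, go to S
S | 22122[2]_   read 2 → write 2, move left, go to S
S | 2212[2]2_   read 2 → write 2, move left, go to S
S | 221[2]22_   read 2 → write 2, move left, go to S
S | 22[1]222_
The non-blank tape span at halt is 221222.

221222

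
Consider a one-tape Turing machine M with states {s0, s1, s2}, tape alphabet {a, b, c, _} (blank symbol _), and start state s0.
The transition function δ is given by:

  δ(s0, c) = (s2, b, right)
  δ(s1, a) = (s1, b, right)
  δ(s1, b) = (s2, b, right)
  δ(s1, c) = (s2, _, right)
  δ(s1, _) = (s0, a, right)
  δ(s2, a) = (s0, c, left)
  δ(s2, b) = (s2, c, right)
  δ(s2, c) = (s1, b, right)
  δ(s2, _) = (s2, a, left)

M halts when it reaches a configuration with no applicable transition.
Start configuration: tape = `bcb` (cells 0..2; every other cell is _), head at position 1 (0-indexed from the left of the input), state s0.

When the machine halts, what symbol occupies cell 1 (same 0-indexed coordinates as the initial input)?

s0 | b[c]b___   read c → write b, move right, go to s2
s2 | bb[b]___   read b → write c, move right, go to s2
s2 | bbc[_]__   read _ → write a, move left, go to s2
s2 | bb[c]a__   read c → write b, move right, go to s1
s1 | bbb[a]__   read a → write b, move right, go to s1
s1 | bbbb[_]_   read _ → write a, move right, go to s0
s0 | bbbba[_]
Cell 1 holds b when M halts.

b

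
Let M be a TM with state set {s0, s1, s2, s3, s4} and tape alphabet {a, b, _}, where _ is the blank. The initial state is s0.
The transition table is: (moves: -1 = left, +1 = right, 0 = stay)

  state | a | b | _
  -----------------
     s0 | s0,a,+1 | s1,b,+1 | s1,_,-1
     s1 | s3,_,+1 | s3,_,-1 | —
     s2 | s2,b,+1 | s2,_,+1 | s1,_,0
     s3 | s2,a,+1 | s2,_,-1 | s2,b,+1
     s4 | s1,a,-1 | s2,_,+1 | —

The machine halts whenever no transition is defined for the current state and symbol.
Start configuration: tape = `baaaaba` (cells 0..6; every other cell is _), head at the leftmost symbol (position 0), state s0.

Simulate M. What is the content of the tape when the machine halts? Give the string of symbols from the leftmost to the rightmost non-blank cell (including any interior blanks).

b_abb_b

state=s0 head=0 tape=[b]aaaaba_   (s0,b)→(s1,b,+1)
state=s1 head=1 tape=b[a]aaaba_   (s1,a)→(s3,_,+1)
state=s3 head=2 tape=b_[a]aaba_   (s3,a)→(s2,a,+1)
state=s2 head=3 tape=b_a[a]aba_   (s2,a)→(s2,b,+1)
state=s2 head=4 tape=b_ab[a]ba_   (s2,a)→(s2,b,+1)
state=s2 head=5 tape=b_abb[b]a_   (s2,b)→(s2,_,+1)
state=s2 head=6 tape=b_abb_[a]_   (s2,a)→(s2,b,+1)
state=s2 head=7 tape=b_abb_b[_]   (s2,_)→(s1,_,0)
state=s1 head=7 tape=b_abb_b[_]
The non-blank tape span at halt is b_abb_b.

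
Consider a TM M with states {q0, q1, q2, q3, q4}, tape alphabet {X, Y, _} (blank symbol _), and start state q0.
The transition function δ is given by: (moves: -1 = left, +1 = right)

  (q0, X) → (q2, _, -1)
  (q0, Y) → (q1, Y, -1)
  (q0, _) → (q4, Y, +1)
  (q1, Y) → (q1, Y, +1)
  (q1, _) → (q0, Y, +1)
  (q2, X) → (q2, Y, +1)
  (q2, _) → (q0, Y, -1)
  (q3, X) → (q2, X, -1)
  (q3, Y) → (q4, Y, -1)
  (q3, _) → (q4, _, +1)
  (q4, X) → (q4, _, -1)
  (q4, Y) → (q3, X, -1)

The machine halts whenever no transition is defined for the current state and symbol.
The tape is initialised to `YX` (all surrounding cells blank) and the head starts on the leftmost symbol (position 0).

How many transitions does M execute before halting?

state=q0 head=0 tape=_[Y]X   (q0,Y)→(q1,Y,-1)
state=q1 head=-1 tape=[_]YX   (q1,_)→(q0,Y,+1)
state=q0 head=0 tape=Y[Y]X   (q0,Y)→(q1,Y,-1)
state=q1 head=-1 tape=[Y]YX   (q1,Y)→(q1,Y,+1)
state=q1 head=0 tape=Y[Y]X   (q1,Y)→(q1,Y,+1)
state=q1 head=1 tape=YY[X]
M halts after 5 transitions.

5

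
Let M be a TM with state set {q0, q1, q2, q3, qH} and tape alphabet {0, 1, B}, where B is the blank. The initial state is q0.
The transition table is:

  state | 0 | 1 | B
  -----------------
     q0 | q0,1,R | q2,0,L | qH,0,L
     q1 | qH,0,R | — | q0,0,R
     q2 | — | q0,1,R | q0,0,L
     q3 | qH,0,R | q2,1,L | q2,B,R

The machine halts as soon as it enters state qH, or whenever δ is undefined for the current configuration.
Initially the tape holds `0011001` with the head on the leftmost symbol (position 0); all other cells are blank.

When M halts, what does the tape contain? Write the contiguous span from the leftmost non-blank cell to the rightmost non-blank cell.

11111110

q0 | [0]011001B   read 0 → write 1, move R, go to q0
q0 | 1[0]11001B   read 0 → write 1, move R, go to q0
q0 | 11[1]1001B   read 1 → write 0, move L, go to q2
q2 | 1[1]01001B   read 1 → write 1, move R, go to q0
q0 | 11[0]1001B   read 0 → write 1, move R, go to q0
q0 | 111[1]001B   read 1 → write 0, move L, go to q2
q2 | 11[1]0001B   read 1 → write 1, move R, go to q0
q0 | 111[0]001B   read 0 → write 1, move R, go to q0
q0 | 1111[0]01B   read 0 → write 1, move R, go to q0
q0 | 11111[0]1B   read 0 → write 1, move R, go to q0
q0 | 111111[1]B   read 1 → write 0, move L, go to q2
q2 | 11111[1]0B   read 1 → write 1, move R, go to q0
q0 | 111111[0]B   read 0 → write 1, move R, go to q0
q0 | 1111111[B]   read B → write 0, move L, go to qH
qH | 111111[1]0
The non-blank tape span at halt is 11111110.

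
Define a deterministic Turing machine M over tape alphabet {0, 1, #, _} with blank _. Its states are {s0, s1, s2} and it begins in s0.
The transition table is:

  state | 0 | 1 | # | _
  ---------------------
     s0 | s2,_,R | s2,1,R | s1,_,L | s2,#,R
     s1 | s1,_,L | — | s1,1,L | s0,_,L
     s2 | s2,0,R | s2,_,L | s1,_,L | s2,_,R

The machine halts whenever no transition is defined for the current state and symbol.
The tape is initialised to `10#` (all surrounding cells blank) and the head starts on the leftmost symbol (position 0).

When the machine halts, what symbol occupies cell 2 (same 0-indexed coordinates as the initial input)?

state=s0 head=0 tape=[1]0#   (s0,1)→(s2,1,R)
state=s2 head=1 tape=1[0]#   (s2,0)→(s2,0,R)
state=s2 head=2 tape=10[#]   (s2,#)→(s1,_,L)
state=s1 head=1 tape=1[0]_   (s1,0)→(s1,_,L)
state=s1 head=0 tape=[1]__
Cell 2 holds _ when M halts.

_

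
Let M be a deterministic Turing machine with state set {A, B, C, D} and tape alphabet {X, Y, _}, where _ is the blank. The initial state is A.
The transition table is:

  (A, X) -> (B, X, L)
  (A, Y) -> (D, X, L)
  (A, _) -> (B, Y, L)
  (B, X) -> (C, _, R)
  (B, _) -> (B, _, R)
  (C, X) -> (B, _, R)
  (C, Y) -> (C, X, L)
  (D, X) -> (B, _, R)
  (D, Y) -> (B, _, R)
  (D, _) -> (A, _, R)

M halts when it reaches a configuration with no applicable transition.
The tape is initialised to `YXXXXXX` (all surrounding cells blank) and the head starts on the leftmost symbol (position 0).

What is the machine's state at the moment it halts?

A | _[Y]XXXXXX_   read Y → write X, move L, go to D
D | [_]XXXXXXX_   read _ → write _, move R, go to A
A | _[X]XXXXXX_   read X → write X, move L, go to B
B | [_]XXXXXXX_   read _ → write _, move R, go to B
B | _[X]XXXXXX_   read X → write _, move R, go to C
C | __[X]XXXXX_   read X → write _, move R, go to B
B | ___[X]XXXX_   read X → write _, move R, go to C
C | ____[X]XXX_   read X → write _, move R, go to B
B | _____[X]XX_   read X → write _, move R, go to C
C | ______[X]X_   read X → write _, move R, go to B
B | _______[X]_   read X → write _, move R, go to C
C | ________[_]
No transition is defined for (C, _); M halts in state C.

C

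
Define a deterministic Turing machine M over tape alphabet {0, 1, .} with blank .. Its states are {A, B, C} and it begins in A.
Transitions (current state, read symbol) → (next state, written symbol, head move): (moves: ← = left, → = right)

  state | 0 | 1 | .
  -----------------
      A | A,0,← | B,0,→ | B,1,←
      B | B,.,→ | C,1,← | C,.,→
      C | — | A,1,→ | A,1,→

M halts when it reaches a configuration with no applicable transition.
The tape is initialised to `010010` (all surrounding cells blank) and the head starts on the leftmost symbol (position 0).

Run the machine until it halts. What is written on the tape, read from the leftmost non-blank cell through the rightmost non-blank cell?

A | ..[0]10010...   read 0 → write 0, move ←, go to A
A | .[.]010010...   read . → write 1, move ←, go to B
B | [.]1010010...   read . → write ., move →, go to C
C | .[1]010010...   read 1 → write 1, move →, go to A
A | .1[0]10010...   read 0 → write 0, move ←, go to A
A | .[1]010010...   read 1 → write 0, move →, go to B
B | .0[0]10010...   read 0 → write ., move →, go to B
B | .0.[1]0010...   read 1 → write 1, move ←, go to C
C | .0[.]10010...   read . → write 1, move →, go to A
A | .01[1]0010...   read 1 → write 0, move →, go to B
B | .010[0]010...   read 0 → write ., move →, go to B
B | .010.[0]10...   read 0 → write ., move →, go to B
B | .010..[1]0...   read 1 → write 1, move ←, go to C
C | .010.[.]10...   read . → write 1, move →, go to A
A | .010.1[1]0...   read 1 → write 0, move →, go to B
B | .010.10[0]...   read 0 → write ., move →, go to B
B | .010.10.[.]..   read . → write ., move →, go to C
C | .010.10..[.].   read . → write 1, move →, go to A
A | .010.10..1[.]   read . → write 1, move ←, go to B
B | .010.10..[1]1   read 1 → write 1, move ←, go to C
C | .010.10.[.]11   read . → write 1, move →, go to A
A | .010.10.1[1]1   read 1 → write 0, move →, go to B
B | .010.10.10[1]   read 1 → write 1, move ←, go to C
C | .010.10.1[0]1
The non-blank tape span at halt is 010.10.101.

010.10.101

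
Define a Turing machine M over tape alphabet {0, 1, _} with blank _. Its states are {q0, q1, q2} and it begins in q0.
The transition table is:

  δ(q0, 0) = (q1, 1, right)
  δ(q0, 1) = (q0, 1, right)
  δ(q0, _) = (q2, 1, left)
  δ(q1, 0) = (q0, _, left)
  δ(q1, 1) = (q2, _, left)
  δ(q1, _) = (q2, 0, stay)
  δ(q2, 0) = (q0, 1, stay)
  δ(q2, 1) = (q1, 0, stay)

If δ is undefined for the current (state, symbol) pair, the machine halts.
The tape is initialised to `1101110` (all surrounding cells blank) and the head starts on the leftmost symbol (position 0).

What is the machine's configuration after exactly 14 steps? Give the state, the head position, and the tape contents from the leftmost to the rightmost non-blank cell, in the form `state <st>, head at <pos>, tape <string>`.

state=q0 head=0 tape=_[1]101110   (q0,1)→(q0,1,right)
state=q0 head=1 tape=_1[1]01110   (q0,1)→(q0,1,right)
state=q0 head=2 tape=_11[0]1110   (q0,0)→(q1,1,right)
state=q1 head=3 tape=_111[1]110   (q1,1)→(q2,_,left)
state=q2 head=2 tape=_11[1]_110   (q2,1)→(q1,0,stay)
state=q1 head=2 tape=_11[0]_110   (q1,0)→(q0,_,left)
state=q0 head=1 tape=_1[1]__110   (q0,1)→(q0,1,right)
state=q0 head=2 tape=_11[_]_110   (q0,_)→(q2,1,left)
state=q2 head=1 tape=_1[1]1_110   (q2,1)→(q1,0,stay)
state=q1 head=1 tape=_1[0]1_110   (q1,0)→(q0,_,left)
state=q0 head=0 tape=_[1]_1_110   (q0,1)→(q0,1,right)
state=q0 head=1 tape=_1[_]1_110   (q0,_)→(q2,1,left)
state=q2 head=0 tape=_[1]11_110   (q2,1)→(q1,0,stay)
state=q1 head=0 tape=_[0]11_110   (q1,0)→(q0,_,left)
state=q0 head=-1 tape=[_]_11_110
After 14 steps: state q0, head at -1, tape 11_110.

state q0, head at -1, tape 11_110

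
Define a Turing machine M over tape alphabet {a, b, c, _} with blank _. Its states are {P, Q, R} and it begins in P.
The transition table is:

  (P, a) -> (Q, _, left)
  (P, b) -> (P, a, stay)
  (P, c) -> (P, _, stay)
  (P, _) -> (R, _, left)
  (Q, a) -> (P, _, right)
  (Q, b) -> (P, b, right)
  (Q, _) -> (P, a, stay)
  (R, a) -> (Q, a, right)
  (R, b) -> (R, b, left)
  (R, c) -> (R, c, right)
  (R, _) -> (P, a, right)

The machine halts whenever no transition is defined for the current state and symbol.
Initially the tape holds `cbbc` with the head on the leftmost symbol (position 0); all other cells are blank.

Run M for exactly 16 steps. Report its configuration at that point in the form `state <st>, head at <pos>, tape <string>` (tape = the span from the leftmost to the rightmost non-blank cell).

state=P head=0 tape=_[c]bbc   (P,c)→(P,_,stay)
state=P head=0 tape=_[_]bbc   (P,_)→(R,_,left)
state=R head=-1 tape=[_]_bbc   (R,_)→(P,a,right)
state=P head=0 tape=a[_]bbc   (P,_)→(R,_,left)
state=R head=-1 tape=[a]_bbc   (R,a)→(Q,a,right)
state=Q head=0 tape=a[_]bbc   (Q,_)→(P,a,stay)
state=P head=0 tape=a[a]bbc   (P,a)→(Q,_,left)
state=Q head=-1 tape=[a]_bbc   (Q,a)→(P,_,right)
state=P head=0 tape=_[_]bbc   (P,_)→(R,_,left)
state=R head=-1 tape=[_]_bbc   (R,_)→(P,a,right)
state=P head=0 tape=a[_]bbc   (P,_)→(R,_,left)
state=R head=-1 tape=[a]_bbc   (R,a)→(Q,a,right)
state=Q head=0 tape=a[_]bbc   (Q,_)→(P,a,stay)
state=P head=0 tape=a[a]bbc   (P,a)→(Q,_,left)
state=Q head=-1 tape=[a]_bbc   (Q,a)→(P,_,right)
state=P head=0 tape=_[_]bbc   (P,_)→(R,_,left)
state=R head=-1 tape=[_]_bbc
After 16 steps: state R, head at -1, tape bbc.

state R, head at -1, tape bbc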